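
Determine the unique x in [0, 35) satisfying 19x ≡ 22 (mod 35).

The inverse of 19 mod 35 is 24 (since 19·24 = 456 ≡ 1).
Multiplying both sides by 24: x ≡ 24·22 = 528 ≡ 3 (mod 35).

3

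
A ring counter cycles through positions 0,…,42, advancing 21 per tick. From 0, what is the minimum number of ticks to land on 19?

The inverse of 21 mod 43 is 41 (since 21·41 = 861 ≡ 1).
So x ≡ 41·19 = 779 ≡ 5 (mod 43).

5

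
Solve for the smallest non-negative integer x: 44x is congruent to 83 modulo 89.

The inverse of 44 mod 89 is 87 (since 44·87 = 3828 ≡ 1).
Multiplying both sides by 87: x ≡ 87·83 = 7221 ≡ 12 (mod 89).

12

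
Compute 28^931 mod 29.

28

By repeated squaring mod 29: 28^1≡28, 28^2≡1, 28^4≡1, 28^8≡1, 28^16≡1, 28^32≡1, 28^64≡1, 28^128≡1, 28^256≡1, 28^512≡1.
Since 931 = 1 + 2 + 32 + 128 + 256 + 512 in binary, 28^931 ≡ 28·1·1·1·1·1 ≡ 28 (mod 29).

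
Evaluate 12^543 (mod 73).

By repeated squaring mod 73: 12^1≡12, 12^2≡71, 12^4≡4, 12^8≡16, 12^16≡37, 12^32≡55, 12^64≡32, 12^128≡2, 12^256≡4, 12^512≡16.
Since 543 = 1 + 2 + 4 + 8 + 16 + 512 in binary, 12^543 ≡ 12·71·4·16·37·16 ≡ 49 (mod 73).

49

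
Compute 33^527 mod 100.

Square-and-reduce mod 100: 33^1≡33, 33^2≡89, 33^4≡21, 33^8≡41, 33^16≡81, 33^32≡61, 33^64≡21, 33^128≡41, 33^256≡81, 33^512≡61.
Since 527 = 1 + 2 + 4 + 8 + 512 in binary, 33^527 ≡ 33·89·21·41·61 ≡ 77 (mod 100).

77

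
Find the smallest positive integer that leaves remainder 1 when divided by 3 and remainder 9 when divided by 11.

31

x ≡ 1 (mod 3) gives x ∈ {1, 4, 7, 10, 13, 16, 19, 22, …}.
The first of these with x mod 11 = 9 is 31.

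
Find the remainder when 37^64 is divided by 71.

37

Successive squares of 37 mod 71: 37^1≡37, 37^2≡20, 37^4≡45, 37^8≡37, 37^16≡20, 37^32≡45, 37^64≡37.
64 = 64, so 37^64 ≡ 37 ≡ 37 (mod 71).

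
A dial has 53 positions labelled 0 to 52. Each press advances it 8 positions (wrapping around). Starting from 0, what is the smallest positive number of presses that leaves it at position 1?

53 = 6·8 + 5
8 = 1·5 + 3
5 = 1·3 + 2
3 = 1·2 + 1
2 = 2·1 + 0
Back-substituting gives 8·20 ≡ 1 (mod 53).

20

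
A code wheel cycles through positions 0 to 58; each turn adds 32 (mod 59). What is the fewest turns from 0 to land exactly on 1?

24

32·24 = 768 = 13·59 + 1, so 32⁻¹ ≡ 24 (mod 59).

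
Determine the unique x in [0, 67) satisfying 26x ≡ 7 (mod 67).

8

26⁻¹ ≡ 49 (mod 67) because 26·49 = 1274 = 19·67 + 1.
Multiplying both sides by 49: x ≡ 49·7 = 343 ≡ 8 (mod 67).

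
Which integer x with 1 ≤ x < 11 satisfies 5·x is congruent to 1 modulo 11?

11 = 2·5 + 1
5 = 5·1 + 0
Back-substituting gives 5·9 ≡ 1 (mod 11).

9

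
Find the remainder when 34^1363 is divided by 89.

55

Square-and-reduce mod 89: 34^1≡34, 34^2≡88, 34^4≡1, 34^8≡1, 34^16≡1, 34^32≡1, 34^64≡1, 34^128≡1, 34^256≡1, 34^512≡1, 34^1024≡1.
1363 = 1 + 2 + 16 + 64 + 256 + 1024, so 34^1363 ≡ 34·88·1·1·1·1 ≡ 55 (mod 89).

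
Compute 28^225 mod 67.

5

Successive squares of 28 mod 67: 28^1≡28, 28^2≡47, 28^4≡65, 28^8≡4, 28^16≡16, 28^32≡55, 28^64≡10, 28^128≡33.
Since 225 = 1 + 32 + 64 + 128 in binary, 28^225 ≡ 28·55·10·33 ≡ 5 (mod 67).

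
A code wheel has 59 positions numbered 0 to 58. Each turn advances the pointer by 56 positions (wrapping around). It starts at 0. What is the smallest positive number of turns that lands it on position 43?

25

56⁻¹ ≡ 39 (mod 59) because 56·39 = 2184 = 37·59 + 1.
So x ≡ 39·43 = 1677 ≡ 25 (mod 59).
Check: 56·25 = 1400 = 23·59 + 43.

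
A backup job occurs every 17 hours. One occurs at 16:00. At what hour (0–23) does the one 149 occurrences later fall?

149·17 = 2533.
2533 = 105·24 + 13, so 2533 mod 24 = 13.
(16 + 13) mod 24 = 5.

5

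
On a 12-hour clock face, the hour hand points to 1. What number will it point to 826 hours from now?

826 mod 12 = 10 (since 68·12 = 816).
1 + 10 → 11 on a 12-hour dial.

11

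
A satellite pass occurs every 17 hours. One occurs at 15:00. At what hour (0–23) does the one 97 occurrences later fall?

97·17 = 1649.
1649 mod 24 = 17 (since 68·24 = 1632).
(15 + 17) mod 24 = 8.

8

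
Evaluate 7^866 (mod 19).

Successive squares of 7 mod 19: 7^1≡7, 7^2≡11, 7^4≡7, 7^8≡11, 7^16≡7, 7^32≡11, 7^64≡7, 7^128≡11, 7^256≡7, 7^512≡11.
866 = 2 + 32 + 64 + 256 + 512, so 7^866 ≡ 11·11·7·7·11 ≡ 11 (mod 19).

11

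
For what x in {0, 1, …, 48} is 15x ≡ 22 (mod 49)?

8

The inverse of 15 mod 49 is 36 (since 15·36 = 540 ≡ 1).
So x ≡ 36·22 = 792 ≡ 8 (mod 49).
Check: 15·8 = 120 = 2·49 + 22.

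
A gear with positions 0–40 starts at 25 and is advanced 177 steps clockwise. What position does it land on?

177 − 4·41 = 13, so 177 ≡ 13 (mod 41).
(25 + 13) mod 41 = 38.

38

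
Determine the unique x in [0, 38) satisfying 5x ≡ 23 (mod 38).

The inverse of 5 mod 38 is 23 (since 5·23 = 115 ≡ 1).
So x ≡ 23·23 = 529 ≡ 35 (mod 38).

35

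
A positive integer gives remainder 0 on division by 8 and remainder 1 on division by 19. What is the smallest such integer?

96

x ≡ 0 (mod 8) gives x ∈ {0, 8, 16, 24, 32, 40, 48, 56, …}.
The first of these with x mod 19 = 1 is 96.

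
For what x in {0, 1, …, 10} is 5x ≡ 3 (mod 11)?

5

The inverse of 5 mod 11 is 9 (since 5·9 = 45 ≡ 1).
Multiplying both sides by 9: x ≡ 9·3 = 27 ≡ 5 (mod 11).
Check: 5·5 = 25 = 2·11 + 3.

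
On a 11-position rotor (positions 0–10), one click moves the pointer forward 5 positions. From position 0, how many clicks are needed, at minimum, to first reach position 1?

5·9 = 45 = 4·11 + 1, so 5⁻¹ ≡ 9 (mod 11).

9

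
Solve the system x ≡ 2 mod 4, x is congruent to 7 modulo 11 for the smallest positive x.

18

x ≡ 2 (mod 4) gives x ∈ {2, 6, 10, 14, 18}.
The first of these with x mod 11 = 7 is 18.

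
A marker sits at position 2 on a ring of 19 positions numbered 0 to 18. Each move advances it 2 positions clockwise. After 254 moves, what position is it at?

16

254·2 = 508.
508 mod 19 = 14 (since 26·19 = 494).
(2 + 14) mod 19 = 16.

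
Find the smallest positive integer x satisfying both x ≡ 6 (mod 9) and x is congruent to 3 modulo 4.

15

x ≡ 3 (mod 4) gives x ∈ {3, 7, 11, 15}.
The first of these with x mod 9 = 6 is 15.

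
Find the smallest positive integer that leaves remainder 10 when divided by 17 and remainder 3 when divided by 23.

95

Since 23·3 ≡ 1 (mod 17), take x = 3 + 23·((10−3)·3 mod 17) = 3 + 23·4 = 95.
Check: 95 mod 17 = 10, 95 mod 23 = 3.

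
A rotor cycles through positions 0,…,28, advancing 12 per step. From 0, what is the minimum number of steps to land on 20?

The inverse of 12 mod 29 is 17 (since 12·17 = 204 ≡ 1).
So x ≡ 17·20 = 340 ≡ 21 (mod 29).
Check: 12·21 = 252 = 8·29 + 20.

21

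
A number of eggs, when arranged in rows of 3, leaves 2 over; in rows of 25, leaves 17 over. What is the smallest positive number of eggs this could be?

17

x ≡ 2 (mod 3) gives x ∈ {2, 5, 8, 11, 14, 17}.
The first of these with x mod 25 = 17 is 17.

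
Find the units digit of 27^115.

3

Last digits of 7^n: 7, 9, 3, 1 (period 4).
115 mod 4 = 3, so the last digit matches 7^3 = 3.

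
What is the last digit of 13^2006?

9

Powers of 3 mod 10 repeat with period 4: 3, 9, 7, 1.
2006 leaves remainder 2 on division by 4, so 13^2006 ends in 9.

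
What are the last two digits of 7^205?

By repeated squaring mod 100: 7^1≡7, 7^2≡49, 7^4≡1, 7^8≡1, 7^16≡1, 7^32≡1, 7^64≡1, 7^128≡1.
Since 205 = 1 + 4 + 8 + 64 + 128 in binary, 7^205 ≡ 7·1·1·1·1 ≡ 7 (mod 100).

07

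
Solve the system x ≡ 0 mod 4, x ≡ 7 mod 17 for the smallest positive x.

24

Since 17·1 ≡ 1 (mod 4), take x = 7 + 17·((0−7)·1 mod 4) = 7 + 17·1 = 24.
Check: 24 mod 4 = 0, 24 mod 17 = 7.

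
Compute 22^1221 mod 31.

23

By repeated squaring mod 31: 22^1≡22, 22^2≡19, 22^4≡20, 22^8≡28, 22^16≡9, 22^32≡19, 22^64≡20, 22^128≡28, 22^256≡9, 22^512≡19, 22^1024≡20.
Since 1221 = 1 + 4 + 64 + 128 + 1024 in binary, 22^1221 ≡ 22·20·20·28·20 ≡ 23 (mod 31).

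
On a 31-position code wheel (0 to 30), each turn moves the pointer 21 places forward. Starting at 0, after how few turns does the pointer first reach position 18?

The inverse of 21 mod 31 is 3 (since 21·3 = 63 ≡ 1).
Multiplying both sides by 3: x ≡ 3·18 = 54 ≡ 23 (mod 31).

23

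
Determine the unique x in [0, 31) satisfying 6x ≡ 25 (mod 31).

The inverse of 6 mod 31 is 26 (since 6·26 = 156 ≡ 1).
So x ≡ 26·25 = 650 ≡ 30 (mod 31).

30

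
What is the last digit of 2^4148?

Last digits of 2^n: 2, 4, 8, 6 (period 4).
4148 mod 4 = 0, so the last digit matches 2^4 = 6.

6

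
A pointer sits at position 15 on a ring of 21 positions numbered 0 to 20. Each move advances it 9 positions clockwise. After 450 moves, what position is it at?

450·9 = 4050.
Dividing 4050 by 21 gives quotient 192 and remainder 18.
(15 + 18) mod 21 = 12.

12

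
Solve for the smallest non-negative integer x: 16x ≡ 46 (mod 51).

22

The inverse of 16 mod 51 is 16 (since 16·16 = 256 ≡ 1).
Multiplying both sides by 16: x ≡ 16·46 = 736 ≡ 22 (mod 51).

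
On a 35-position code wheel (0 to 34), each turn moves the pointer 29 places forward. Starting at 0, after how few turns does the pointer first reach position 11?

4

29⁻¹ ≡ 29 (mod 35) because 29·29 = 841 = 24·35 + 1.
So x ≡ 29·11 = 319 ≡ 4 (mod 35).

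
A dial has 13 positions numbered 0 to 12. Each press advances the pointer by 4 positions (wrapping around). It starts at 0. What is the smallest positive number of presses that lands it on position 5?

The inverse of 4 mod 13 is 10 (since 4·10 = 40 ≡ 1).
Multiplying both sides by 10: x ≡ 10·5 = 50 ≡ 11 (mod 13).
Check: 4·11 = 44 = 3·13 + 5.

11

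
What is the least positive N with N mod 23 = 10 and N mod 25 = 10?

x ≡ 10 (mod 23) gives x ∈ {10}.
The first of these with x mod 25 = 10 is 10.

10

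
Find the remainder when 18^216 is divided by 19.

Successive squares of 18 mod 19: 18^1≡18, 18^2≡1, 18^4≡1, 18^8≡1, 18^16≡1, 18^32≡1, 18^64≡1, 18^128≡1.
Since 216 = 8 + 16 + 64 + 128 in binary, 18^216 ≡ 1·1·1·1 ≡ 1 (mod 19).

1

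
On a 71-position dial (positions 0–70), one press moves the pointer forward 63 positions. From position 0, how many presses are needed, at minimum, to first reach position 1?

71 = 1·63 + 8
63 = 7·8 + 7
8 = 1·7 + 1
7 = 7·1 + 0
Back-substituting gives 63·62 ≡ 1 (mod 71).

62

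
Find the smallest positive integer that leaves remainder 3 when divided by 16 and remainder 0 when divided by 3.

Since 3·11 ≡ 1 (mod 16), take x = 0 + 3·((3−0)·11 mod 16) = 0 + 3·1 = 3.
Check: 3 mod 16 = 3, 3 mod 3 = 0.

3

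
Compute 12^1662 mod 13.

1

By repeated squaring mod 13: 12^1≡12, 12^2≡1, 12^4≡1, 12^8≡1, 12^16≡1, 12^32≡1, 12^64≡1, 12^128≡1, 12^256≡1, 12^512≡1, 12^1024≡1.
Since 1662 = 2 + 4 + 8 + 16 + 32 + 64 + 512 + 1024 in binary, 12^1662 ≡ 1·1·1·1·1·1·1·1 ≡ 1 (mod 13).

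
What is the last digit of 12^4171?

Last digits of 2^n: 2, 4, 8, 6 (period 4).
4171 leaves remainder 3 on division by 4, so 12^4171 ends in 8.

8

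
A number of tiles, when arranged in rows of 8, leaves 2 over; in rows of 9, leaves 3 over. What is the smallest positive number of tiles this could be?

x ≡ 2 (mod 8) gives x ∈ {2, 10, 18, 26, 34, 42, 50, 58, …}.
The first of these with x mod 9 = 3 is 66.

66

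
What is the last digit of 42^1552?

Last digits of 2^n: 2, 4, 8, 6 (period 4).
1552 leaves remainder 0 on division by 4, so 42^1552 ends in 6.

6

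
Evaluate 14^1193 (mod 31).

18

Square-and-reduce mod 31: 14^1≡14, 14^2≡10, 14^4≡7, 14^8≡18, 14^16≡14, 14^32≡10, 14^64≡7, 14^128≡18, 14^256≡14, 14^512≡10, 14^1024≡7.
Since 1193 = 1 + 8 + 32 + 128 + 1024 in binary, 14^1193 ≡ 14·18·10·18·7 ≡ 18 (mod 31).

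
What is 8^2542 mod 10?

Powers of 8 mod 10 repeat with period 4: 8, 4, 2, 6.
2542 leaves remainder 2 on division by 4, so 8^2542 ends in 4.

4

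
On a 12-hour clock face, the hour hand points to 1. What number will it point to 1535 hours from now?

12

1535 mod 12 = 11 (since 127·12 = 1524).
1 + 11 → 12 on a 12-hour dial.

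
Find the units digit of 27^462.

Powers of 7 mod 10 repeat with period 4: 7, 9, 3, 1.
462 mod 4 = 2, so the last digit matches 7^2 = 9.

9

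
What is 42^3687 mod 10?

Last digits of 2^n: 2, 4, 8, 6 (period 4).
3687 leaves remainder 3 on division by 4, so 42^3687 ends in 8.

8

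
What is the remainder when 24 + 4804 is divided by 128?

4804 = 37·128 + 68, so 4804 mod 128 = 68.
(24 + 68) mod 128 = 92.

92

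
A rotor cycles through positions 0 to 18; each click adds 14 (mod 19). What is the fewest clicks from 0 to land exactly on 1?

15

19 = 1·14 + 5
14 = 2·5 + 4
5 = 1·4 + 1
4 = 4·1 + 0
Back-substituting gives 14·15 ≡ 1 (mod 19).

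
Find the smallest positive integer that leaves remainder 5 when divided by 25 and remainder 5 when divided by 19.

x ≡ 5 (mod 19) gives x ∈ {5}.
The first of these with x mod 25 = 5 is 5.

5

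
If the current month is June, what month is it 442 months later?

April

442 mod 12 = 10 (since 36·12 = 432).
June + 10 months → April.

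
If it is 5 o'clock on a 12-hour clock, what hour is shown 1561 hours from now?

1561 − 130·12 = 1, so 1561 ≡ 1 (mod 12).
5 + 1 → 6 on a 12-hour dial.

6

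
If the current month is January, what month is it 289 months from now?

February

289 = 24·12 + 1, so 289 mod 12 = 1.
January + 1 month → February.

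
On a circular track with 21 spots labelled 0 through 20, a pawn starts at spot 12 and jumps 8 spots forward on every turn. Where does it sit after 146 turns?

4

146·8 = 1168.
1168 mod 21 = 13 (since 55·21 = 1155).
(12 + 13) mod 21 = 4.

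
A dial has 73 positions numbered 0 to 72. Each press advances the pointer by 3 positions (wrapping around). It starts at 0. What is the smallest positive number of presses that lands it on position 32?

35

The inverse of 3 mod 73 is 49 (since 3·49 = 147 ≡ 1).
Multiplying both sides by 49: x ≡ 49·32 = 1568 ≡ 35 (mod 73).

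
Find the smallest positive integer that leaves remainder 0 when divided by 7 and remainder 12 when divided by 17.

63

x ≡ 0 (mod 7) gives x ∈ {0, 7, 14, 21, 28, 35, 42, 49, …}.
The first of these with x mod 17 = 12 is 63.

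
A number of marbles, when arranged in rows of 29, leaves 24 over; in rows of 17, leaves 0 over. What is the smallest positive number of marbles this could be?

459

Since 17·12 ≡ 1 (mod 29), take x = 0 + 17·((24−0)·12 mod 29) = 0 + 17·27 = 459.
Check: 459 mod 29 = 24, 459 mod 17 = 0.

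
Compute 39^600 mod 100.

1

By repeated squaring mod 100: 39^1≡39, 39^2≡21, 39^4≡41, 39^8≡81, 39^16≡61, 39^32≡21, 39^64≡41, 39^128≡81, 39^256≡61, 39^512≡21.
Since 600 = 8 + 16 + 64 + 512 in binary, 39^600 ≡ 81·61·41·21 ≡ 1 (mod 100).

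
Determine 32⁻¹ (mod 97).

97 = 3·32 + 1
32 = 32·1 + 0
Back-substituting gives 32·94 ≡ 1 (mod 97).

94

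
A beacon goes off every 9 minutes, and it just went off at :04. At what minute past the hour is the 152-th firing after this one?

52

152·9 = 1368.
1368 − 22·60 = 48, so 1368 ≡ 48 (mod 60).
(4 + 48) mod 60 = 52.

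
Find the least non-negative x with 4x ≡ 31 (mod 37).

The inverse of 4 mod 37 is 28 (since 4·28 = 112 ≡ 1).
So x ≡ 28·31 = 868 ≡ 17 (mod 37).

17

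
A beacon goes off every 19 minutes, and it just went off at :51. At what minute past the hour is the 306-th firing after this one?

306·19 = 5814.
5814 − 96·60 = 54, so 5814 ≡ 54 (mod 60).
(51 + 54) mod 60 = 45.

45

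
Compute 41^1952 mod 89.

Successive squares of 41 mod 89: 41^1≡41, 41^2≡79, 41^4≡11, 41^8≡32, 41^16≡45, 41^32≡67, 41^64≡39, 41^128≡8, 41^256≡64, 41^512≡2, 41^1024≡4.
1952 = 32 + 128 + 256 + 512 + 1024, so 41^1952 ≡ 67·8·64·2·4 ≡ 45 (mod 89).

45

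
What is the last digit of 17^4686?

9

The units digit of 17^n cycles with period 4: 7, 9, 3, 1, …
4686 leaves remainder 2 on division by 4, so 17^4686 ends in 9.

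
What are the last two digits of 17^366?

69

Square-and-reduce mod 100: 17^1≡17, 17^2≡89, 17^4≡21, 17^8≡41, 17^16≡81, 17^32≡61, 17^64≡21, 17^128≡41, 17^256≡81.
Since 366 = 2 + 4 + 8 + 32 + 64 + 256 in binary, 17^366 ≡ 89·21·41·61·21·81 ≡ 69 (mod 100).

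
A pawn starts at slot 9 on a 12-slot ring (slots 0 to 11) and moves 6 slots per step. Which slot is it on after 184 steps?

9

184·6 = 1104.
Dividing 1104 by 12 gives quotient 92 and remainder 0.
(9 + 0) mod 12 = 9.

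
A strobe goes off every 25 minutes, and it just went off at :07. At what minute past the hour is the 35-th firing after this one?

35·25 = 875.
875 mod 60 = 35 (since 14·60 = 840).
(7 + 35) mod 60 = 42.

42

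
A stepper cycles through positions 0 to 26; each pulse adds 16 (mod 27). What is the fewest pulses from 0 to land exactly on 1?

16·22 = 352 = 13·27 + 1, so 16⁻¹ ≡ 22 (mod 27).

22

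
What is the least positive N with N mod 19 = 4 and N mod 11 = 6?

61

x ≡ 6 (mod 11) gives x ∈ {6, 17, 28, 39, 50, 61}.
The first of these with x mod 19 = 4 is 61.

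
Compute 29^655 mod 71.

37

Square-and-reduce mod 71: 29^1≡29, 29^2≡60, 29^4≡50, 29^8≡15, 29^16≡12, 29^32≡2, 29^64≡4, 29^128≡16, 29^256≡43, 29^512≡3.
655 = 1 + 2 + 4 + 8 + 128 + 512, so 29^655 ≡ 29·60·50·15·16·3 ≡ 37 (mod 71).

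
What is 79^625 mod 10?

9

The units digit of 79^n cycles with period 2: 9, 1, …
625 leaves remainder 1 on division by 2, so 79^625 ends in 9.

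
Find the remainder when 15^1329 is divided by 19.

8

By repeated squaring mod 19: 15^1≡15, 15^2≡16, 15^4≡9, 15^8≡5, 15^16≡6, 15^32≡17, 15^64≡4, 15^128≡16, 15^256≡9, 15^512≡5, 15^1024≡6.
1329 = 1 + 16 + 32 + 256 + 1024, so 15^1329 ≡ 15·6·17·9·6 ≡ 8 (mod 19).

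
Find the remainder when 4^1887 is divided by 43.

41

Square-and-reduce mod 43: 4^1≡4, 4^2≡16, 4^4≡41, 4^8≡4, 4^16≡16, 4^32≡41, 4^64≡4, 4^128≡16, 4^256≡41, 4^512≡4, 4^1024≡16.
Since 1887 = 1 + 2 + 4 + 8 + 16 + 64 + 256 + 512 + 1024 in binary, 4^1887 ≡ 4·16·41·4·16·4·41·4·16 ≡ 41 (mod 43).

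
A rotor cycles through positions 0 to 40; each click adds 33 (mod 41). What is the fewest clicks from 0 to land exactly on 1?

5

41 = 1·33 + 8
33 = 4·8 + 1
8 = 8·1 + 0
Back-substituting gives 33·5 ≡ 1 (mod 41).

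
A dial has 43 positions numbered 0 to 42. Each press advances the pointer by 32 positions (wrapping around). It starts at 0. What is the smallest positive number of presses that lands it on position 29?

32⁻¹ ≡ 39 (mod 43) because 32·39 = 1248 = 29·43 + 1.
Multiplying both sides by 39: x ≡ 39·29 = 1131 ≡ 13 (mod 43).

13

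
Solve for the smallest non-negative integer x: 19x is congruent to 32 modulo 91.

40

The inverse of 19 mod 91 is 24 (since 19·24 = 456 ≡ 1).
Multiplying both sides by 24: x ≡ 24·32 = 768 ≡ 40 (mod 91).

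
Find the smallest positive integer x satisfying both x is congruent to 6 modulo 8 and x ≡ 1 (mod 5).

6

Since 5·5 ≡ 1 (mod 8), take x = 1 + 5·((6−1)·5 mod 8) = 1 + 5·1 = 6.
Check: 6 mod 8 = 6, 6 mod 5 = 1.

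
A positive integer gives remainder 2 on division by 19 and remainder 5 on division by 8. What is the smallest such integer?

x ≡ 5 (mod 8) gives x ∈ {5, 13, 21}.
The first of these with x mod 19 = 2 is 21.

21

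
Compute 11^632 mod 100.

21

Square-and-reduce mod 100: 11^1≡11, 11^2≡21, 11^4≡41, 11^8≡81, 11^16≡61, 11^32≡21, 11^64≡41, 11^128≡81, 11^256≡61, 11^512≡21.
632 = 8 + 16 + 32 + 64 + 512, so 11^632 ≡ 81·61·21·41·21 ≡ 21 (mod 100).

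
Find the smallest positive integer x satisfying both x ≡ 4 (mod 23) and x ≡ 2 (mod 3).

x ≡ 2 (mod 3) gives x ∈ {2, 5, 8, 11, 14, 17, 20, 23, …}.
The first of these with x mod 23 = 4 is 50.

50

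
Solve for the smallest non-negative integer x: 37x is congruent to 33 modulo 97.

The inverse of 37 mod 97 is 21 (since 37·21 = 777 ≡ 1).
So x ≡ 21·33 = 693 ≡ 14 (mod 97).
Check: 37·14 = 518 = 5·97 + 33.

14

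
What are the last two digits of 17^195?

Successive squares of 17 mod 100: 17^1≡17, 17^2≡89, 17^4≡21, 17^8≡41, 17^16≡81, 17^32≡61, 17^64≡21, 17^128≡41.
Since 195 = 1 + 2 + 64 + 128 in binary, 17^195 ≡ 17·89·21·41 ≡ 93 (mod 100).

93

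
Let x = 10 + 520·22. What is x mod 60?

50

520·22 = 11440.
11440 − 190·60 = 40, so 11440 ≡ 40 (mod 60).
(10 + 40) mod 60 = 50.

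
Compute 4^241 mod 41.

Square-and-reduce mod 41: 4^1≡4, 4^2≡16, 4^4≡10, 4^8≡18, 4^16≡37, 4^32≡16, 4^64≡10, 4^128≡18.
241 = 1 + 16 + 32 + 64 + 128, so 4^241 ≡ 4·37·16·10·18 ≡ 4 (mod 41).

4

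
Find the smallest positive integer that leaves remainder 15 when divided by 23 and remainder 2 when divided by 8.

x ≡ 2 (mod 8) gives x ∈ {2, 10, 18, 26, 34, 42, 50, 58, …}.
The first of these with x mod 23 = 15 is 130.

130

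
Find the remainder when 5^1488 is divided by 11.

4

Square-and-reduce mod 11: 5^1≡5, 5^2≡3, 5^4≡9, 5^8≡4, 5^16≡5, 5^32≡3, 5^64≡9, 5^128≡4, 5^256≡5, 5^512≡3, 5^1024≡9.
Since 1488 = 16 + 64 + 128 + 256 + 1024 in binary, 5^1488 ≡ 5·9·4·5·9 ≡ 4 (mod 11).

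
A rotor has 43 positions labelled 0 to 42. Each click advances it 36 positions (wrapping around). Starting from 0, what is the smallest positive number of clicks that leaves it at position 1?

36·6 = 216 = 5·43 + 1, so 36⁻¹ ≡ 6 (mod 43).

6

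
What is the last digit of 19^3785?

Powers of 9 mod 10 repeat with period 2: 9, 1.
3785 mod 2 = 1, so the last digit matches 9^1 = 9.

9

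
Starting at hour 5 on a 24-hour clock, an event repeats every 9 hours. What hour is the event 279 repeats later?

20

279·9 = 2511.
2511 mod 24 = 15 (since 104·24 = 2496).
(5 + 15) mod 24 = 20.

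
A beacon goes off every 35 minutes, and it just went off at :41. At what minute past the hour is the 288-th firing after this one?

288·35 = 10080.
10080 − 168·60 = 0, so 10080 ≡ 0 (mod 60).
(41 + 0) mod 60 = 41.

41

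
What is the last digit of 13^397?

3

Powers of 3 mod 10 repeat with period 4: 3, 9, 7, 1.
397 leaves remainder 1 on division by 4, so 13^397 ends in 3.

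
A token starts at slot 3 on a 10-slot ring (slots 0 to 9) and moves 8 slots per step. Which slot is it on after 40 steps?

40·8 = 320.
320 − 32·10 = 0, so 320 ≡ 0 (mod 10).
(3 + 0) mod 10 = 3.

3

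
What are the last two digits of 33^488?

Successive squares of 33 mod 100: 33^1≡33, 33^2≡89, 33^4≡21, 33^8≡41, 33^16≡81, 33^32≡61, 33^64≡21, 33^128≡41, 33^256≡81.
488 = 8 + 32 + 64 + 128 + 256, so 33^488 ≡ 41·61·21·41·81 ≡ 41 (mod 100).

41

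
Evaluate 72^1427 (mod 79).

Successive squares of 72 mod 79: 72^1≡72, 72^2≡49, 72^4≡31, 72^8≡13, 72^16≡11, 72^32≡42, 72^64≡26, 72^128≡44, 72^256≡40, 72^512≡20, 72^1024≡5.
1427 = 1 + 2 + 16 + 128 + 256 + 1024, so 72^1427 ≡ 72·49·11·44·40·5 ≡ 36 (mod 79).

36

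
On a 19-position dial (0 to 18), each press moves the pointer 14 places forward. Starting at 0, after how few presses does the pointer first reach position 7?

The inverse of 14 mod 19 is 15 (since 14·15 = 210 ≡ 1).
Multiplying both sides by 15: x ≡ 15·7 = 105 ≡ 10 (mod 19).

10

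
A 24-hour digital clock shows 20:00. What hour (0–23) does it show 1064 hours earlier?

12

1064 mod 24 = 8 (since 44·24 = 1056).
(20 − 8) mod 24 = 12.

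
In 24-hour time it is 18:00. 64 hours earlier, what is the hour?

2

64 = 2·24 + 16, so 64 mod 24 = 16.
(18 − 16) mod 24 = 2.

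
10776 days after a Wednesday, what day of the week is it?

Saturday

Dividing 10776 by 7 gives quotient 1539 and remainder 3.
Wednesday + 3 days → Saturday.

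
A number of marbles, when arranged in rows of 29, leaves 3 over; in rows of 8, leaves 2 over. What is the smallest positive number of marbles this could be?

90

x ≡ 2 (mod 8) gives x ∈ {2, 10, 18, 26, 34, 42, 50, 58, …}.
The first of these with x mod 29 = 3 is 90.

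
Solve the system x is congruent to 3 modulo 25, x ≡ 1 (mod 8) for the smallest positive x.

153

x ≡ 1 (mod 8) gives x ∈ {1, 9, 17, 25, 33, 41, 49, 57, …}.
The first of these with x mod 25 = 3 is 153.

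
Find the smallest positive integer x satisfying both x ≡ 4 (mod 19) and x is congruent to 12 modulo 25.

x ≡ 4 (mod 19) gives x ∈ {4, 23, 42, 61, 80, 99, 118, 137}.
The first of these with x mod 25 = 12 is 137.

137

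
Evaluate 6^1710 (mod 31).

1

Successive squares of 6 mod 31: 6^1≡6, 6^2≡5, 6^4≡25, 6^8≡5, 6^16≡25, 6^32≡5, 6^64≡25, 6^128≡5, 6^256≡25, 6^512≡5, 6^1024≡25.
Since 1710 = 2 + 4 + 8 + 32 + 128 + 512 + 1024 in binary, 6^1710 ≡ 5·25·5·5·5·5·25 ≡ 1 (mod 31).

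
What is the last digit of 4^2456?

6

Powers of 4 mod 10 repeat with period 2: 4, 6.
2456 leaves remainder 0 on division by 2, so 4^2456 ends in 6.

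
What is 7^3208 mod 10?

1

The units digit of 7^n cycles with period 4: 7, 9, 3, 1, …
3208 leaves remainder 0 on division by 4, so 7^3208 ends in 1.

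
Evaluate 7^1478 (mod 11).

Successive squares of 7 mod 11: 7^1≡7, 7^2≡5, 7^4≡3, 7^8≡9, 7^16≡4, 7^32≡5, 7^64≡3, 7^128≡9, 7^256≡4, 7^512≡5, 7^1024≡3.
1478 = 2 + 4 + 64 + 128 + 256 + 1024, so 7^1478 ≡ 5·3·3·9·4·3 ≡ 9 (mod 11).

9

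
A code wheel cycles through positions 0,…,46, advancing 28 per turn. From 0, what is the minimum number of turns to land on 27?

6

The inverse of 28 mod 47 is 42 (since 28·42 = 1176 ≡ 1).
So x ≡ 42·27 = 1134 ≡ 6 (mod 47).
Check: 28·6 = 168 = 3·47 + 27.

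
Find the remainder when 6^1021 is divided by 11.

Square-and-reduce mod 11: 6^1≡6, 6^2≡3, 6^4≡9, 6^8≡4, 6^16≡5, 6^32≡3, 6^64≡9, 6^128≡4, 6^256≡5, 6^512≡3.
Since 1021 = 1 + 4 + 8 + 16 + 32 + 64 + 128 + 256 + 512 in binary, 6^1021 ≡ 6·9·4·5·3·9·4·5·3 ≡ 6 (mod 11).

6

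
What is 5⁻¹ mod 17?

7

5·7 = 35 = 2·17 + 1, so 5⁻¹ ≡ 7 (mod 17).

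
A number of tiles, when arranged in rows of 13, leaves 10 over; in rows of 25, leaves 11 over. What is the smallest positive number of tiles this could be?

Since 25·12 ≡ 1 (mod 13), take x = 11 + 25·((10−11)·12 mod 13) = 11 + 25·1 = 36.
Check: 36 mod 13 = 10, 36 mod 25 = 11.

36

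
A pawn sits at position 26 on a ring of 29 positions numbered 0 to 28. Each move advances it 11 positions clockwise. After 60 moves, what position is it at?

19

60·11 = 660.
660 − 22·29 = 22, so 660 ≡ 22 (mod 29).
(26 + 22) mod 29 = 19.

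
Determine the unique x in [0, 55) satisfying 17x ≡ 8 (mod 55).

The inverse of 17 mod 55 is 13 (since 17·13 = 221 ≡ 1).
So x ≡ 13·8 = 104 ≡ 49 (mod 55).

49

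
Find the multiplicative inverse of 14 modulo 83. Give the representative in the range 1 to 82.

6

83 = 5·14 + 13
14 = 1·13 + 1
13 = 13·1 + 0
Back-substituting gives 14·6 ≡ 1 (mod 83).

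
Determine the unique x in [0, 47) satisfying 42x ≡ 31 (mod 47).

The inverse of 42 mod 47 is 28 (since 42·28 = 1176 ≡ 1).
Multiplying both sides by 28: x ≡ 28·31 = 868 ≡ 22 (mod 47).

22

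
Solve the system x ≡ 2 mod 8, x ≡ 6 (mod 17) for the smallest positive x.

x ≡ 2 (mod 8) gives x ∈ {2, 10, 18, 26, 34, 42, 50, 58, …}.
The first of these with x mod 17 = 6 is 74.

74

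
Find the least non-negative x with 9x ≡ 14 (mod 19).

10

9⁻¹ ≡ 17 (mod 19) because 9·17 = 153 = 8·19 + 1.
So x ≡ 17·14 = 238 ≡ 10 (mod 19).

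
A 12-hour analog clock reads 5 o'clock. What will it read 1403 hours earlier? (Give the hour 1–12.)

1403 − 116·12 = 11, so 1403 ≡ 11 (mod 12).
5 − 11 → 6 on a 12-hour dial.

6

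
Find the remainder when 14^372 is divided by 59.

By repeated squaring mod 59: 14^1≡14, 14^2≡19, 14^4≡7, 14^8≡49, 14^16≡41, 14^32≡29, 14^64≡15, 14^128≡48, 14^256≡3.
372 = 4 + 16 + 32 + 64 + 256, so 14^372 ≡ 7·41·29·15·3 ≡ 3 (mod 59).

3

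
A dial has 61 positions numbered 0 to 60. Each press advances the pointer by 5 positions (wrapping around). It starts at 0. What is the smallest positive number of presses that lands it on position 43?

33

The inverse of 5 mod 61 is 49 (since 5·49 = 245 ≡ 1).
Multiplying both sides by 49: x ≡ 49·43 = 2107 ≡ 33 (mod 61).
Check: 5·33 = 165 = 2·61 + 43.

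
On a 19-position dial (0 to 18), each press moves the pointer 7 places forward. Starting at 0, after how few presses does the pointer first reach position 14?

2

7⁻¹ ≡ 11 (mod 19) because 7·11 = 77 = 4·19 + 1.
So x ≡ 11·14 = 154 ≡ 2 (mod 19).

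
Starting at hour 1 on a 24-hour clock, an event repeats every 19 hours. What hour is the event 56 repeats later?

56·19 = 1064.
1064 = 44·24 + 8, so 1064 mod 24 = 8.
(1 + 8) mod 24 = 9.

9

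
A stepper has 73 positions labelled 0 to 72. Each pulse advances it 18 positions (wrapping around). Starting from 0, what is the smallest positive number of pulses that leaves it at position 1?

73 = 4·18 + 1
18 = 18·1 + 0
Back-substituting gives 18·69 ≡ 1 (mod 73).

69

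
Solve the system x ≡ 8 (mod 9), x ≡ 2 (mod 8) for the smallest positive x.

x ≡ 2 (mod 8) gives x ∈ {2, 10, 18, 26}.
The first of these with x mod 9 = 8 is 26.

26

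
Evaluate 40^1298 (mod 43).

Square-and-reduce mod 43: 40^1≡40, 40^2≡9, 40^4≡38, 40^8≡25, 40^16≡23, 40^32≡13, 40^64≡40, 40^128≡9, 40^256≡38, 40^512≡25, 40^1024≡23.
Since 1298 = 2 + 16 + 256 + 1024 in binary, 40^1298 ≡ 9·23·38·23 ≡ 17 (mod 43).

17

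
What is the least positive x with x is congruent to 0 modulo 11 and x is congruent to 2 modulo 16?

66

Since 16·9 ≡ 1 (mod 11), take x = 2 + 16·((0−2)·9 mod 11) = 2 + 16·4 = 66.
Check: 66 mod 11 = 0, 66 mod 16 = 2.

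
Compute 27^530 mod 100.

By repeated squaring mod 100: 27^1≡27, 27^2≡29, 27^4≡41, 27^8≡81, 27^16≡61, 27^32≡21, 27^64≡41, 27^128≡81, 27^256≡61, 27^512≡21.
Since 530 = 2 + 16 + 512 in binary, 27^530 ≡ 29·61·21 ≡ 49 (mod 100).

49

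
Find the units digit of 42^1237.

Last digits of 2^n: 2, 4, 8, 6 (period 4).
1237 mod 4 = 1, so the last digit matches 2^1 = 2.

2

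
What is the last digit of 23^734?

Powers of 3 mod 10 repeat with period 4: 3, 9, 7, 1.
734 mod 4 = 2, so the last digit matches 3^2 = 9.

9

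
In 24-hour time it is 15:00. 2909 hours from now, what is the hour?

20

2909 = 121·24 + 5, so 2909 mod 24 = 5.
(15 + 5) mod 24 = 20.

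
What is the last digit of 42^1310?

The units digit of 42^n cycles with period 4: 2, 4, 8, 6, …
1310 leaves remainder 2 on division by 4, so 42^1310 ends in 4.

4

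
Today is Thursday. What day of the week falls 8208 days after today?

8208 − 1172·7 = 4, so 8208 ≡ 4 (mod 7).
Thursday + 4 days → Monday.

Monday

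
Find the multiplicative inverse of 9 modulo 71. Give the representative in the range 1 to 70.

9·8 = 72 = 1·71 + 1, so 9⁻¹ ≡ 8 (mod 71).

8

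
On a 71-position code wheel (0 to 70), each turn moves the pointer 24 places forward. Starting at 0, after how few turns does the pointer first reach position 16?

48

The inverse of 24 mod 71 is 3 (since 24·3 = 72 ≡ 1).
Multiplying both sides by 3: x ≡ 3·16 = 48 ≡ 48 (mod 71).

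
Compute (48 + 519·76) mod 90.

72

519·76 = 39444.
39444 = 438·90 + 24, so 39444 mod 90 = 24.
(48 + 24) mod 90 = 72.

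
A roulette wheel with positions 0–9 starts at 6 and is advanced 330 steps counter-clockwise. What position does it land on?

6

330 mod 10 = 0 (since 33·10 = 330).
(6 − 0) mod 10 = 6.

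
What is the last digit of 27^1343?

3

The units digit of 27^n cycles with period 4: 7, 9, 3, 1, …
1343 mod 4 = 3, so the last digit matches 7^3 = 3.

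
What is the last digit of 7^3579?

Powers of 7 mod 10 repeat with period 4: 7, 9, 3, 1.
3579 mod 4 = 3, so the last digit matches 7^3 = 3.

3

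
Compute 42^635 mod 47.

Square-and-reduce mod 47: 42^1≡42, 42^2≡25, 42^4≡14, 42^8≡8, 42^16≡17, 42^32≡7, 42^64≡2, 42^128≡4, 42^256≡16, 42^512≡21.
635 = 1 + 2 + 8 + 16 + 32 + 64 + 512, so 42^635 ≡ 42·25·8·17·7·2·21 ≡ 27 (mod 47).

27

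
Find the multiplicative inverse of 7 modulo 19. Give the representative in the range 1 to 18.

19 = 2·7 + 5
7 = 1·5 + 2
5 = 2·2 + 1
2 = 2·1 + 0
Back-substituting gives 7·11 ≡ 1 (mod 19).

11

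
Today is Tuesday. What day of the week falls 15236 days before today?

Friday

15236 − 2176·7 = 4, so 15236 ≡ 4 (mod 7).
Tuesday − 4 days → Friday.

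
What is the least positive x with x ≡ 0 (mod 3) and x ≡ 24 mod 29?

x ≡ 0 (mod 3) gives x ∈ {0, 3, 6, 9, 12, 15, 18, 21, …}.
The first of these with x mod 29 = 24 is 24.

24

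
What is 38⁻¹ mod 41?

41 = 1·38 + 3
38 = 12·3 + 2
3 = 1·2 + 1
2 = 2·1 + 0
Back-substituting gives 38·27 ≡ 1 (mod 41).

27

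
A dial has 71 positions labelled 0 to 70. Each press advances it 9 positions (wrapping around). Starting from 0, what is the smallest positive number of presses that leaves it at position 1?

71 = 7·9 + 8
9 = 1·8 + 1
8 = 8·1 + 0
Back-substituting gives 9·8 ≡ 1 (mod 71).

8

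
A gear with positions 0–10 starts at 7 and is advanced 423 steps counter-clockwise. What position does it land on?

2

Dividing 423 by 11 gives quotient 38 and remainder 5.
(7 − 5) mod 11 = 2.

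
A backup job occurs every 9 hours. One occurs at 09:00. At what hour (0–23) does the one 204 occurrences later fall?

204·9 = 1836.
1836 = 76·24 + 12, so 1836 mod 24 = 12.
(9 + 12) mod 24 = 21.

21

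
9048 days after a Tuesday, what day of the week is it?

9048 mod 7 = 4 (since 1292·7 = 9044).
Tuesday + 4 days → Saturday.

Saturday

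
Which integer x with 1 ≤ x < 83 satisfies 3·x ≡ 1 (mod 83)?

28

3·28 = 84 = 1·83 + 1, so 3⁻¹ ≡ 28 (mod 83).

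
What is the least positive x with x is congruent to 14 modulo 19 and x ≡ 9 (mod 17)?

x ≡ 9 (mod 17) gives x ∈ {9, 26, 43, 60, 77, 94, 111, 128}.
The first of these with x mod 19 = 14 is 128.

128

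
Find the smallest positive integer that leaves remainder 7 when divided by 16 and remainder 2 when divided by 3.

23

Since 3·11 ≡ 1 (mod 16), take x = 2 + 3·((7−2)·11 mod 16) = 2 + 3·7 = 23.
Check: 23 mod 16 = 7, 23 mod 3 = 2.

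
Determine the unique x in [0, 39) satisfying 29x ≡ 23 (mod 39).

29⁻¹ ≡ 35 (mod 39) because 29·35 = 1015 = 26·39 + 1.
Multiplying both sides by 35: x ≡ 35·23 = 805 ≡ 25 (mod 39).
Check: 29·25 = 725 = 18·39 + 23.

25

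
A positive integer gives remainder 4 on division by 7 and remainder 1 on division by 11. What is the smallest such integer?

67

x ≡ 4 (mod 7) gives x ∈ {4, 11, 18, 25, 32, 39, 46, 53, …}.
The first of these with x mod 11 = 1 is 67.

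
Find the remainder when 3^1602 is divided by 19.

Square-and-reduce mod 19: 3^1≡3, 3^2≡9, 3^4≡5, 3^8≡6, 3^16≡17, 3^32≡4, 3^64≡16, 3^128≡9, 3^256≡5, 3^512≡6, 3^1024≡17.
1602 = 2 + 64 + 512 + 1024, so 3^1602 ≡ 9·16·6·17 ≡ 1 (mod 19).

1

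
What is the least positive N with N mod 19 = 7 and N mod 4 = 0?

64

x ≡ 0 (mod 4) gives x ∈ {0, 4, 8, 12, 16, 20, 24, 28, …}.
The first of these with x mod 19 = 7 is 64.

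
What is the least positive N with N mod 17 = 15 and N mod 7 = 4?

32

x ≡ 4 (mod 7) gives x ∈ {4, 11, 18, 25, 32}.
The first of these with x mod 17 = 15 is 32.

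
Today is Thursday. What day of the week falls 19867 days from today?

Friday

Dividing 19867 by 7 gives quotient 2838 and remainder 1.
Thursday + 1 day → Friday.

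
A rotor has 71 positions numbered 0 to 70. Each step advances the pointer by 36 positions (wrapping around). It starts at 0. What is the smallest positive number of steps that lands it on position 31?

62

The inverse of 36 mod 71 is 2 (since 36·2 = 72 ≡ 1).
Multiplying both sides by 2: x ≡ 2·31 = 62 ≡ 62 (mod 71).
Check: 36·62 = 2232 = 31·71 + 31.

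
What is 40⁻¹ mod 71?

40·16 = 640 = 9·71 + 1, so 40⁻¹ ≡ 16 (mod 71).

16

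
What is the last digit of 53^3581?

3

Powers of 3 mod 10 repeat with period 4: 3, 9, 7, 1.
3581 leaves remainder 1 on division by 4, so 53^3581 ends in 3.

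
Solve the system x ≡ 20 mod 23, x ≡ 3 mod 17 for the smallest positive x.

20

Since 17·19 ≡ 1 (mod 23), take x = 3 + 17·((20−3)·19 mod 23) = 3 + 17·1 = 20.
Check: 20 mod 23 = 20, 20 mod 17 = 3.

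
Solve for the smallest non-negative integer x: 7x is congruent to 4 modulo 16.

The inverse of 7 mod 16 is 7 (since 7·7 = 49 ≡ 1).
Multiplying both sides by 7: x ≡ 7·4 = 28 ≡ 12 (mod 16).

12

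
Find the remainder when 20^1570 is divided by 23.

6

Square-and-reduce mod 23: 20^1≡20, 20^2≡9, 20^4≡12, 20^8≡6, 20^16≡13, 20^32≡8, 20^64≡18, 20^128≡2, 20^256≡4, 20^512≡16, 20^1024≡3.
Since 1570 = 2 + 32 + 512 + 1024 in binary, 20^1570 ≡ 9·8·16·3 ≡ 6 (mod 23).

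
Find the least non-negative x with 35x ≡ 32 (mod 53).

10

35⁻¹ ≡ 50 (mod 53) because 35·50 = 1750 = 33·53 + 1.
So x ≡ 50·32 = 1600 ≡ 10 (mod 53).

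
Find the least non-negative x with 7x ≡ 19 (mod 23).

7⁻¹ ≡ 10 (mod 23) because 7·10 = 70 = 3·23 + 1.
So x ≡ 10·19 = 190 ≡ 6 (mod 23).
Check: 7·6 = 42 = 1·23 + 19.

6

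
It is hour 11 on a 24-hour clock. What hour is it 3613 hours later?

0

3613 mod 24 = 13 (since 150·24 = 3600).
(11 + 13) mod 24 = 0.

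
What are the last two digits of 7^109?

By repeated squaring mod 100: 7^1≡7, 7^2≡49, 7^4≡1, 7^8≡1, 7^16≡1, 7^32≡1, 7^64≡1.
Since 109 = 1 + 4 + 8 + 32 + 64 in binary, 7^109 ≡ 7·1·1·1·1 ≡ 7 (mod 100).

07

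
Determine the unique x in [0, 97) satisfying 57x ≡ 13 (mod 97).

57⁻¹ ≡ 80 (mod 97) because 57·80 = 4560 = 47·97 + 1.
Multiplying both sides by 80: x ≡ 80·13 = 1040 ≡ 70 (mod 97).

70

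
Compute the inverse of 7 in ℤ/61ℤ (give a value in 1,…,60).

7·35 = 245 = 4·61 + 1, so 7⁻¹ ≡ 35 (mod 61).

35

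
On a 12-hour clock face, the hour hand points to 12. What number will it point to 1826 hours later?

Dividing 1826 by 12 gives quotient 152 and remainder 2.
12 + 2 → 2 on a 12-hour dial.

2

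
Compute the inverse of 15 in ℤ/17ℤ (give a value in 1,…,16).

15·8 = 120 = 7·17 + 1, so 15⁻¹ ≡ 8 (mod 17).

8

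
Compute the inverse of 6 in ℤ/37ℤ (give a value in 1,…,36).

37 = 6·6 + 1
6 = 6·1 + 0
Back-substituting gives 6·31 ≡ 1 (mod 37).

31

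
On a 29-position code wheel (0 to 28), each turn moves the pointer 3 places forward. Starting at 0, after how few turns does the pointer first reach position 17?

3⁻¹ ≡ 10 (mod 29) because 3·10 = 30 = 1·29 + 1.
So x ≡ 10·17 = 170 ≡ 25 (mod 29).

25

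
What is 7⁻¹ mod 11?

8

7·8 = 56 = 5·11 + 1, so 7⁻¹ ≡ 8 (mod 11).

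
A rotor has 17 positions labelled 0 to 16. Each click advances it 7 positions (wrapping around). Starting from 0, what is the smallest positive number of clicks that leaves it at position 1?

7·5 = 35 = 2·17 + 1, so 7⁻¹ ≡ 5 (mod 17).

5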